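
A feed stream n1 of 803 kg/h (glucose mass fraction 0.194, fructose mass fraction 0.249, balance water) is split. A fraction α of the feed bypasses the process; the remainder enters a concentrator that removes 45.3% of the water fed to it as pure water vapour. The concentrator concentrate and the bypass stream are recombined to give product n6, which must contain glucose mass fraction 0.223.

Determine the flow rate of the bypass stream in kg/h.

389.1 kg/h

All 803×0.194 = 155.78 kg/h of glucose reaches n6, so n6 = 155.78/0.223 = 698.57 kg/h and vapour = 104.43 kg/h.
The evaporator receives (1−α)·803 of feed at 0.557 water and removes 0.453 of that water:
0.453×0.557×(1−α)×803 = 104.43
(1−α) = 104.43/202.61 = 0.5154;  α = 0.4846.
Bypass flow = 0.4846×803 = 389.14 kg/h.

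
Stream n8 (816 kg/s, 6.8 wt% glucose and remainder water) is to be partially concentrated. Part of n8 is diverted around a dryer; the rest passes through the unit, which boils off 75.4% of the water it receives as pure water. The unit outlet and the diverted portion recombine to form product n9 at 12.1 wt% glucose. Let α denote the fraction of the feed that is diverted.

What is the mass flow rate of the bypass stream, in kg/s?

All 816×0.068 = 55.488 kg/s of glucose reaches n9, so n9 = 55.488/0.121 = 458.58 kg/s and vapour = 357.42 kg/s.
The evaporator receives (1−α)·816 of feed at 0.932 water and removes 0.754 of that water:
0.754×0.932×(1−α)×816 = 357.42
(1−α) = 357.42/573.43 = 0.6233;  α = 0.3767.
Bypass flow = 0.3767×816 = 307.38 kg/s.

307.4 kg/s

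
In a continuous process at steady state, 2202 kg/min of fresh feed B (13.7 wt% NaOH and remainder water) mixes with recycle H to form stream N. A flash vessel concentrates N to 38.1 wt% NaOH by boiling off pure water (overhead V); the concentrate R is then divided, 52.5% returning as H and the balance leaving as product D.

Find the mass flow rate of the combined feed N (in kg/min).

3077 kg/min

Overall NaOH balance (none leaves overhead): NaOH in fresh feed = NaOH in product, i.e. 2202×0.137 = (1−0.525)·R·0.381.
R = 301.67/(0.381×0.475) = 1666.9 kg/min.
Recycle H = 0.525×1666.9 = 875.14 kg/min.
Combined feed N = 2202 + 875.14 = 3077.1 kg/min.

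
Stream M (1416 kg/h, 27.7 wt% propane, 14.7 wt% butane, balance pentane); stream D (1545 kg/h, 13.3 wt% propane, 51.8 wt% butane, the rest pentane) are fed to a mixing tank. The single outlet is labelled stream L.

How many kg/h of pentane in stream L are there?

1355 kg/h

pentane out = pentane in = 1416×0.576 + 1545×0.349 = 1354.8 kg/h.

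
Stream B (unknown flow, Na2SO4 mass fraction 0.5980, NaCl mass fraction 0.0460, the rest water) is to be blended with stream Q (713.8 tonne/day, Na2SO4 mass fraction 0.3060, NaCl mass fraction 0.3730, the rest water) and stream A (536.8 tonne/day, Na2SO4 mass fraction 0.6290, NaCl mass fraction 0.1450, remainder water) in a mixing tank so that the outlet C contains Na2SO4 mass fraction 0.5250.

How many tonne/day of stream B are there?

Let B be the unknown flow. Total out = 1250.6 + B.
Na2SO4 balance: 556.07 + 0.598·B = 0.525·(1250.6 + B)
(0.598 − 0.525)·B = 0.525×1250.6 − 556.07 = 100.5
B = 100.5 / 0.073 = 1376.6 tonne/day

1377 tonne/day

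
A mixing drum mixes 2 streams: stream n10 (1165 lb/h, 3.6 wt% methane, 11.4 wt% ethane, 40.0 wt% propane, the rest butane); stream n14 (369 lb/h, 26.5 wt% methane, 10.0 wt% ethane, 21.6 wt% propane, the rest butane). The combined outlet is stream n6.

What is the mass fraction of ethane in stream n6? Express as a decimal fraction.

0.111

Total flow out = 1165 + 369 = 1534 lb/h.
ethane in = 1165×0.114 + 369×0.100 = 169.71 lb/h.
ethane mass fraction in n6 = 169.71/1534 = 0.111.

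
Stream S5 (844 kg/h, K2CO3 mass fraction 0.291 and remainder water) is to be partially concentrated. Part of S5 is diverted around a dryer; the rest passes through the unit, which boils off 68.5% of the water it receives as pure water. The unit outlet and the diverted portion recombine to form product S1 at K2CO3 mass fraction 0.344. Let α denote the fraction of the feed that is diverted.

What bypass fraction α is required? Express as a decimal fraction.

All 844×0.291 = 245.6 kg/h of K2CO3 reaches S1, so S1 = 245.6/0.344 = 713.97 kg/h and vapour = 130.03 kg/h.
The evaporator receives (1−α)·844 of feed at 0.709 water and removes 0.685 of that water:
0.685×0.709×(1−α)×844 = 130.03
(1−α) = 130.03/409.9 = 0.3172;  α = 0.6828.

0.683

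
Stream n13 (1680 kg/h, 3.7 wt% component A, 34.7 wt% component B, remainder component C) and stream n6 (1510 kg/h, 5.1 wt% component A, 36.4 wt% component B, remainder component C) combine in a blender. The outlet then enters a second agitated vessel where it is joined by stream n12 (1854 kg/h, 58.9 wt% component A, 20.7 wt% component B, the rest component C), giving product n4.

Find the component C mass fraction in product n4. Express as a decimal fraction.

Overall, product flow = 5044 kg/h.
component C in = 1680×0.616 + 1510×0.585 + 1854×0.204 = 2296.4 kg/h.
component C fraction in n4 = 0.4553.

0.4553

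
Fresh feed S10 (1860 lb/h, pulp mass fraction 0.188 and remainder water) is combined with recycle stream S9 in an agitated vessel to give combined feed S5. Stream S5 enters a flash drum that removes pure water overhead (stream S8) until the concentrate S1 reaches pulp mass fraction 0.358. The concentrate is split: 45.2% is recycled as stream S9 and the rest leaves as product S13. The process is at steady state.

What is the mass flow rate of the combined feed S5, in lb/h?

Overall pulp balance (none leaves overhead): pulp in fresh feed = pulp in product, i.e. 1860×0.188 = (1−0.452)·S1·0.358.
S1 = 349.68/(0.358×0.548) = 1782.4 lb/h.
Recycle S9 = 0.452×1782.4 = 805.65 lb/h.
Combined feed S5 = 1860 + 805.65 = 2665.6 lb/h.

2666 lb/h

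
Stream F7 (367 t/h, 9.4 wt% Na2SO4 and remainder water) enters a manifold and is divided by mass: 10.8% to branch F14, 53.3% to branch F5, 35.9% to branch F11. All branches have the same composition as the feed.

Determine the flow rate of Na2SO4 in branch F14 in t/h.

Branch F14 total = 0.108×367 = 39.636 t/h.
Na2SO4 in F14 = 0.094×39.636 = 3.7258 t/h.

3.726 t/h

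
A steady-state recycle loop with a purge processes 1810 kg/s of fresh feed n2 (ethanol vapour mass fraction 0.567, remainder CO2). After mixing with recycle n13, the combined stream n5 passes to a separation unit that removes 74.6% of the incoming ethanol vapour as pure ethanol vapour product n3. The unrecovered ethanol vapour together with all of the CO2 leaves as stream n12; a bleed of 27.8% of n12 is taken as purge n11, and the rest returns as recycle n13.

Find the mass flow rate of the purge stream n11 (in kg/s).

CO2 enters only via n2 and leaves only via the purge: 1810×0.433 = 0.278×(CO2 in n12), and the separation unit passes all CO2, so CO2 in n5 = CO2 in n12 = 2819.2 kg/s.
ethanol vapour in n5: m_A = 1810×0.567 + (1−0.278)·(1−0.746)·m_A, so m_A = 1026.3/0.8166 = 1256.7 kg/s.
n12 = (1−0.746)×1256.7 + 2819.2 = 3138.4 kg/s.
Purge n11 = 0.278×3138.4 = 872.47 kg/s.

872.5 kg/s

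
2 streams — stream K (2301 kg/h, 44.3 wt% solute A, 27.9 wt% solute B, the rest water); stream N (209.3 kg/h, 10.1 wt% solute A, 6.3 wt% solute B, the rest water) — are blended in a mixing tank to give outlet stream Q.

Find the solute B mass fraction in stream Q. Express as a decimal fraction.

Total flow out = 2301 + 209.3 = 2510.3 kg/h.
solute B in = 2301×0.279 + 209.3×0.063 = 655.16 kg/h.
solute B mass fraction in Q = 655.16/2510.3 = 0.261.

0.261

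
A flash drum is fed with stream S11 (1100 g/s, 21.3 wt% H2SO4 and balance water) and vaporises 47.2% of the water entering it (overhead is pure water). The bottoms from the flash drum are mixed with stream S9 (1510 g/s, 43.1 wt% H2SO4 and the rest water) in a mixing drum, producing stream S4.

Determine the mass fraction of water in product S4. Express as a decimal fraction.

0.598

Vapour removed = 0.472×0.787×1100 = 408.61 g/s; concentrate = 691.39 g/s.
water reaching the mixer = 457.09 (from concentrate) + 1510×0.569 = 1316.3 g/s.
Product flow = 691.39 + 1510 = 2201.4 g/s; water fraction = 0.598.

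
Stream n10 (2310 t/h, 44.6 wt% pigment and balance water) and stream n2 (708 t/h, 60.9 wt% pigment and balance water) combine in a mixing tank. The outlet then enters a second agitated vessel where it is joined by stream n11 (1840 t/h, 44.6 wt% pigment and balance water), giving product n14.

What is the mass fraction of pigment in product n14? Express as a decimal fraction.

0.4698

Overall, product flow = 4858 t/h.
pigment in = 2310×0.446 + 708×0.609 + 1840×0.446 = 2282.1 t/h.
pigment fraction in n14 = 0.4698.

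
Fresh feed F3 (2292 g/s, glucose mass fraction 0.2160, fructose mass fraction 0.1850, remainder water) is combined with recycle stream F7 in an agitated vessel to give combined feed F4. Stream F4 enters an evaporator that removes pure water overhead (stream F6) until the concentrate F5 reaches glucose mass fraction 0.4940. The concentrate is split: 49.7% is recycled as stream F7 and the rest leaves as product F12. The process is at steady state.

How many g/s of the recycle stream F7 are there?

Overall glucose balance (none leaves overhead): glucose in fresh feed = glucose in product, i.e. 2292×0.216 = (1−0.497)·F5·0.494.
F5 = 495.07/(0.494×0.503) = 1992.4 g/s.
Recycle F7 = 0.497×1992.4 = 990.22 g/s.

990.2 g/s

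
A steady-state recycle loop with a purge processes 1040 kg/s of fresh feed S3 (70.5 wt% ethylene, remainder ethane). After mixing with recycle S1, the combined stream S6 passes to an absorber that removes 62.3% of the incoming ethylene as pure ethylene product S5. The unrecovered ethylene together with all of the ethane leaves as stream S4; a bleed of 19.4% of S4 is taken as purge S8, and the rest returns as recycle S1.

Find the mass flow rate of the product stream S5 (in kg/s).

656.2 kg/s

ethylene in S6: m_A = 1040×0.705 + (1−0.194)·(1−0.623)·m_A, so m_A = 733.2/0.6961 = 1053.2 kg/s.
Product S5 = 0.623×1053.2 = 656.17 kg/s.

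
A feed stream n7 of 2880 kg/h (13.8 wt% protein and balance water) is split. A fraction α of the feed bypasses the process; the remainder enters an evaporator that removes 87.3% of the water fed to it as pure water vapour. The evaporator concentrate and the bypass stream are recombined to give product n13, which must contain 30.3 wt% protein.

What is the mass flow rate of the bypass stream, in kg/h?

All 2880×0.138 = 397.44 kg/h of protein reaches n13, so n13 = 397.44/0.303 = 1311.7 kg/h and vapour = 1568.3 kg/h.
The evaporator receives (1−α)·2880 of feed at 0.862 water and removes 0.873 of that water:
0.873×0.862×(1−α)×2880 = 1568.3
(1−α) = 1568.3/2167.3 = 0.7236;  α = 0.2764.
Bypass flow = 0.2764×2880 = 795.93 kg/h.

795.9 kg/h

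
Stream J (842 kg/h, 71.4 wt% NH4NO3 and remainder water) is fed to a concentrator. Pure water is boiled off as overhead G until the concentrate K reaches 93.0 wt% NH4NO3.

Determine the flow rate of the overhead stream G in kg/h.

NH4NO3 is conserved: 842×0.714 = 601.19 kg/h all reports to the concentrate.
Concentrate = 601.19/(target fraction) = 646.44 kg/h.
Overhead = 842 − 646.44 = 195.56 kg/h.

195.6 kg/h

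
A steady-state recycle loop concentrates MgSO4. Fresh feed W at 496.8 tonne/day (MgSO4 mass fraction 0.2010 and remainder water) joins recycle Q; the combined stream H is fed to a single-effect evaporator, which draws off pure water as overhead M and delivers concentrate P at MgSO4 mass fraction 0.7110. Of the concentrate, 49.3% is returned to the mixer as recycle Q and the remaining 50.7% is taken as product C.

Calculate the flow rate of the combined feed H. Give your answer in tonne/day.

Overall MgSO4 balance (none leaves overhead): MgSO4 in fresh feed = MgSO4 in product, i.e. 496.8×0.201 = (1−0.493)·P·0.711.
P = 99.857/(0.711×0.507) = 277.01 tonne/day.
Recycle Q = 0.493×277.01 = 136.57 tonne/day.
Combined feed H = 496.8 + 136.57 = 633.37 tonne/day.

633.4 tonne/day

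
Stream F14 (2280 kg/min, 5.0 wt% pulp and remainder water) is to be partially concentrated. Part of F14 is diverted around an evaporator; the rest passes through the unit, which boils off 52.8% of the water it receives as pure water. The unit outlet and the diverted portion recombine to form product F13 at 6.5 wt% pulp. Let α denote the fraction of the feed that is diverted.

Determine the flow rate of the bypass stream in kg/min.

All 2280×0.050 = 114 kg/min of pulp reaches F13, so F13 = 114/0.065 = 1753.8 kg/min and vapour = 526.15 kg/min.
The evaporator receives (1−α)·2280 of feed at 0.950 water and removes 0.528 of that water:
0.528×0.950×(1−α)×2280 = 526.15
(1−α) = 526.15/1143.6 = 0.4601;  α = 0.5399.
Bypass flow = 0.5399×2280 = 1231 kg/min.

1231 kg/min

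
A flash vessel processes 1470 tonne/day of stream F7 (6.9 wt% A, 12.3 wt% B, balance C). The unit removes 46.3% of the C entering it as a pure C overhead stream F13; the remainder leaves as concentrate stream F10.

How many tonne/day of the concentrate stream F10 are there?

920.1 tonne/day

C entering = 1470×0.808 = 1187.8 tonne/day; overhead removed = 0.463×1187.8 = 549.93 tonne/day.
Concentrate = 1470 − 549.93 = 920.07 tonne/day.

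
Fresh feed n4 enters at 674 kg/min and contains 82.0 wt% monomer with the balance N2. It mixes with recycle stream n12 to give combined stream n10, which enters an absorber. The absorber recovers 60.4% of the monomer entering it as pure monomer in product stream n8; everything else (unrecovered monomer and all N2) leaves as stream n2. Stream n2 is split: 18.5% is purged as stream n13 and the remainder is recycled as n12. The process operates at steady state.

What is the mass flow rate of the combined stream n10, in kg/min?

N2 enters only via n4 and leaves only via the purge: 674×0.180 = 0.185×(N2 in n2), and the absorber passes all N2, so N2 in n10 = N2 in n2 = 655.78 kg/min.
monomer in n10: m_A = 674×0.820 + (1−0.185)·(1−0.604)·m_A, so m_A = 552.68/0.6773 = 816.05 kg/min.
n10 = 816.05 + 655.78 = 1471.8 kg/min.

1472 kg/min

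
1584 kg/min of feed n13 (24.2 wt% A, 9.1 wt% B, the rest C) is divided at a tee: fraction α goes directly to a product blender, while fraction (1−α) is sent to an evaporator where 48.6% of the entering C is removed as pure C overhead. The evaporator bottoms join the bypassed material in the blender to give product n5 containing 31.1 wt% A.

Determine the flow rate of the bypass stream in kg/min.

499.9 kg/min

All 1584×0.242 = 383.33 kg/min of A reaches n5, so n5 = 383.33/0.311 = 1232.6 kg/min and vapour = 351.43 kg/min.
The evaporator receives (1−α)·1584 of feed at 0.667 C and removes 0.486 of that C:
0.486×0.667×(1−α)×1584 = 351.43
(1−α) = 351.43/513.47 = 0.6844;  α = 0.3156.
Bypass flow = 0.3156×1584 = 499.87 kg/min.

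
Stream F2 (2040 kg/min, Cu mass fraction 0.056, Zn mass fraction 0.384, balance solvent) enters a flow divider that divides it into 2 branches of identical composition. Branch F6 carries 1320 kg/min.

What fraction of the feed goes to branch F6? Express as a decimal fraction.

Fraction to F6 = 1320/2040 = 0.6471.

0.647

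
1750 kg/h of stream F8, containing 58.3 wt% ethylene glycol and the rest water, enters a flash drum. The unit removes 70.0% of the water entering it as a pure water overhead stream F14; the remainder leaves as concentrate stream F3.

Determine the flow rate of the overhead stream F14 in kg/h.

510.8 kg/h

water entering = 1750×0.417 = 729.75 kg/h; overhead removed = 0.700×729.75 = 510.82 kg/h.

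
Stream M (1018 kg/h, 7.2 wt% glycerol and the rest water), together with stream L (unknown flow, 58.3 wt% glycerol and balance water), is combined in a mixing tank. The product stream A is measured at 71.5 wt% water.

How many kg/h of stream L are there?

Let L be the unknown flow. Total out = 1018 + L.
water balance: 944.7 + 0.417·L = 0.715·(1018 + L)
(0.417 − 0.715)·L = 0.715×1018 − 944.7 = -216.83
L = -216.83 / -0.298 = 727.63 kg/h

727.6 kg/h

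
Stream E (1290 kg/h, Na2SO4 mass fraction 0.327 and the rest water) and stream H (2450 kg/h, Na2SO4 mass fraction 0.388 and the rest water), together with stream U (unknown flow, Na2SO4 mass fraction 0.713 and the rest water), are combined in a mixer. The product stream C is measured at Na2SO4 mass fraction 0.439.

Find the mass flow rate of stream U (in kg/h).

983.3 kg/h

Let U be the unknown flow. Total out = 3740 + U.
Na2SO4 balance: 1372.4 + 0.713·U = 0.439·(3740 + U)
(0.713 − 0.439)·U = 0.439×3740 − 1372.4 = 269.43
U = 269.43 / 0.274 = 983.32 kg/h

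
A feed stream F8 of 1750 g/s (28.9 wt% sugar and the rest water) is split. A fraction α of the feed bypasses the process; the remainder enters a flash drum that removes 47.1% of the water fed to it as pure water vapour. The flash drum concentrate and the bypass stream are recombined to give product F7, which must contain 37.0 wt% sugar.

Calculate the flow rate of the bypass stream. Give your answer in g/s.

606 g/s

All 1750×0.289 = 505.75 g/s of sugar reaches F7, so F7 = 505.75/0.370 = 1366.9 g/s and vapour = 383.11 g/s.
The evaporator receives (1−α)·1750 of feed at 0.711 water and removes 0.471 of that water:
0.471×0.711×(1−α)×1750 = 383.11
(1−α) = 383.11/586.04 = 0.6537;  α = 0.3463.
Bypass flow = 0.3463×1750 = 605.99 g/s.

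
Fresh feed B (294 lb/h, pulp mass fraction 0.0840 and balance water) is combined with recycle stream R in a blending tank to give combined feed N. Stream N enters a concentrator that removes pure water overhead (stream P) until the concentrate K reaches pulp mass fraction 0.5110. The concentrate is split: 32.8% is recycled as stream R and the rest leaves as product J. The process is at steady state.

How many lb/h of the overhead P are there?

245.7 lb/h

Overall pulp balance (none leaves overhead): pulp in fresh feed = pulp in product, i.e. 294×0.084 = (1−0.328)·K·0.511.
K = 24.696/(0.511×0.672) = 71.918 lb/h.
Recycle R = 0.328×71.918 = 23.589 lb/h.
Combined feed N = 294 + 23.589 = 317.59 lb/h.
Overhead P = N − K = 317.59 − 71.918 = 245.67 lb/h.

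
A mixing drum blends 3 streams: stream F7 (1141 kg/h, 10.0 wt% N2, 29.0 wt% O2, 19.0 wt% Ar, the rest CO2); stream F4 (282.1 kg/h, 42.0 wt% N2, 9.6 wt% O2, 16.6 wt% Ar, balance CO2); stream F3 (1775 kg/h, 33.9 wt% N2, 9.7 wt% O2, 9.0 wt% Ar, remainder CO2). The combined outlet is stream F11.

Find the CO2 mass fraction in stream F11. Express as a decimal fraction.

Total flow out = 1141 + 282.1 + 1775 = 3198.1 kg/h.
CO2 in = 1141×0.420 + 282.1×0.318 + 1775×0.474 = 1410.3 kg/h.
CO2 mass fraction in F11 = 1410.3/3198.1 = 0.441.

0.441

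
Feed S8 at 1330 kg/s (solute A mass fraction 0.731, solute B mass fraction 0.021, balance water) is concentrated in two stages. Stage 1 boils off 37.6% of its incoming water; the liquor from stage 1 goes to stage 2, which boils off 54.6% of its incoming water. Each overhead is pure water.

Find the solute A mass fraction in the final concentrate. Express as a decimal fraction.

0.889

water in feed = 1330×0.248 = 329.84 kg/s.
After stage 1: water left = (1−0.376)×329.84 = 205.82; stream total = 1206 kg/s.
After stage 2: water left = (1−0.546)×205.82 = 93.442; final concentrate = 1093.6 kg/s.
solute A fraction = 972.23/1093.6 = 0.889.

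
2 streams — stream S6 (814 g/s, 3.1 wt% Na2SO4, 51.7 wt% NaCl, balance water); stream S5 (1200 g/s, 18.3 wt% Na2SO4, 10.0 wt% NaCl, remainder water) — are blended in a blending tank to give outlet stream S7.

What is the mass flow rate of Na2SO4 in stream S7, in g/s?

Na2SO4 out = Na2SO4 in = 814×0.031 + 1200×0.183 = 244.83 g/s.

244.8 g/s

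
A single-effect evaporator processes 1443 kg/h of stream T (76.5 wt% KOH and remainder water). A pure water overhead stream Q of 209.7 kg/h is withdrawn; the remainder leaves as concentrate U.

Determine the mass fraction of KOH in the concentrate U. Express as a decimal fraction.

0.895

KOH is not removed: 1443×0.765 = 1103.9 kg/h of KOH enters U.
Concentrate = 1443 − 209.7 = 1233.3 kg/h.
Mass fraction = 1103.9/1233.3 = 0.895.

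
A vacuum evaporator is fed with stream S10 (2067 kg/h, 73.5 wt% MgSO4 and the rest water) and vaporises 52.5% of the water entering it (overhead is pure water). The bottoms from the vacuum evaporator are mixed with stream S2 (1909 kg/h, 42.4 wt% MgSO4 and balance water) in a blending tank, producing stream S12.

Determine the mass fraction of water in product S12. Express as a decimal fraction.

0.3687

Vapour removed = 0.525×0.265×2067 = 287.57 kg/h; concentrate = 1779.4 kg/h.
water reaching the mixer = 260.18 (from concentrate) + 1909×0.576 = 1359.8 kg/h.
Product flow = 1779.4 + 1909 = 3688.4 kg/h; water fraction = 0.3687.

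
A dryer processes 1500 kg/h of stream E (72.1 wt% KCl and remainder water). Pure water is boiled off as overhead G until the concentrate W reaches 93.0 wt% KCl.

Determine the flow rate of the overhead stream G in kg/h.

KCl is conserved: 1500×0.721 = 1081.5 kg/h all reports to the concentrate.
Concentrate = 1081.5/(target fraction) = 1162.9 kg/h.
Overhead = 1500 − 1162.9 = 337.1 kg/h.

337.1 kg/h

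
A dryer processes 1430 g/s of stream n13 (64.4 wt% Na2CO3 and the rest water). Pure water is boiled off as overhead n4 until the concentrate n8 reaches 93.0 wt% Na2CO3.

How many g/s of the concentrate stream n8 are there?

Na2CO3 is conserved: 1430×0.644 = 920.92 g/s all reports to the concentrate.
Concentrate = 920.92/(target fraction) = 990.24 g/s.

990.2 g/s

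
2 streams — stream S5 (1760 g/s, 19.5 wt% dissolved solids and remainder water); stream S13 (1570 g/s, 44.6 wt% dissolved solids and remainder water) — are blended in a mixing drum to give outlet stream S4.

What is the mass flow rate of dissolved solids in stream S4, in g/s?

dissolved solids out = dissolved solids in = 1760×0.195 + 1570×0.446 = 1043.4 g/s.

1043 g/s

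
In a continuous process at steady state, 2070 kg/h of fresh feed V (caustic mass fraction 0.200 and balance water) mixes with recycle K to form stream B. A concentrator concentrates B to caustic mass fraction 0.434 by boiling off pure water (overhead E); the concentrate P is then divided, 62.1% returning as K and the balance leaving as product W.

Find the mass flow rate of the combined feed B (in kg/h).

Overall caustic balance (none leaves overhead): caustic in fresh feed = caustic in product, i.e. 2070×0.200 = (1−0.621)·P·0.434.
P = 414/(0.434×0.379) = 2516.9 kg/h.
Recycle K = 0.621×2516.9 = 1563 kg/h.
Combined feed B = 2070 + 1563 = 3633 kg/h.

3633 kg/h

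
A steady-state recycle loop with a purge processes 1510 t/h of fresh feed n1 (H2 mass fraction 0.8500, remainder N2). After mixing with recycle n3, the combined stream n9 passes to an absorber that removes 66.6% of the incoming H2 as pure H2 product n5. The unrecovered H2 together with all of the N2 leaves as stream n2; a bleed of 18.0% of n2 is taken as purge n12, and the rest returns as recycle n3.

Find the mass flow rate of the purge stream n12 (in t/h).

N2 enters only via n1 and leaves only via the purge: 1510×0.150 = 0.180×(N2 in n2), and the absorber passes all N2, so N2 in n9 = N2 in n2 = 1258.3 t/h.
H2 in n9: m_A = 1510×0.850 + (1−0.180)·(1−0.666)·m_A, so m_A = 1283.5/0.7261 = 1767.6 t/h.
n2 = (1−0.666)×1767.6 + 1258.3 = 1848.7 t/h.
Purge n12 = 0.180×1848.7 = 332.77 t/h.

332.8 t/h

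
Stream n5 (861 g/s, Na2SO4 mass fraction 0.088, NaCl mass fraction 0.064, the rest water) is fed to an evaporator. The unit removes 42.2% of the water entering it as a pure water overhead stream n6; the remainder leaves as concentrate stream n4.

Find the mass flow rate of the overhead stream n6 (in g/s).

water entering = 861×0.848 = 730.13 g/s; overhead removed = 0.422×730.13 = 308.11 g/s.

308.1 g/s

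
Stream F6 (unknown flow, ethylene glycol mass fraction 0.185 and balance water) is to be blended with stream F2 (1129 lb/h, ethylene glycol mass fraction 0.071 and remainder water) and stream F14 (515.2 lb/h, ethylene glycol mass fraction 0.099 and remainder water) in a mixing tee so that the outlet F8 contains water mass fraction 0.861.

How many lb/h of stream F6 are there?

2117 lb/h

Let F6 be the unknown flow. Total out = 1644.2 + F6.
water balance: 1513 + 0.815·F6 = 0.861·(1644.2 + F6)
(0.815 − 0.861)·F6 = 0.861×1644.2 − 1513 = -97.38
F6 = -97.38 / -0.046 = 2117 lb/h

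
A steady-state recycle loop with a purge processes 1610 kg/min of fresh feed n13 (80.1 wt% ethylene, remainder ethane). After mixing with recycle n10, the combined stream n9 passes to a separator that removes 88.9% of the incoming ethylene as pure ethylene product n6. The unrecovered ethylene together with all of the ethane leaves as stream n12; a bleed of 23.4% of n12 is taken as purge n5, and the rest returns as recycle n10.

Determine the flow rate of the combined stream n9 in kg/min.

2779 kg/min

ethane enters only via n13 and leaves only via the purge: 1610×0.199 = 0.234×(ethane in n12), and the separator passes all ethane, so ethane in n9 = ethane in n12 = 1369.2 kg/min.
ethylene in n9: m_A = 1610×0.801 + (1−0.234)·(1−0.889)·m_A, so m_A = 1289.6/0.9150 = 1409.4 kg/min.
n9 = 1409.4 + 1369.2 = 2778.6 kg/min.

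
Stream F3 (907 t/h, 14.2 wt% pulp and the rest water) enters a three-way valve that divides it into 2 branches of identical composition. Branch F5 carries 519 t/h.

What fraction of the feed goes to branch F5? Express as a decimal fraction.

0.572

Fraction to F5 = 519/907 = 0.5722.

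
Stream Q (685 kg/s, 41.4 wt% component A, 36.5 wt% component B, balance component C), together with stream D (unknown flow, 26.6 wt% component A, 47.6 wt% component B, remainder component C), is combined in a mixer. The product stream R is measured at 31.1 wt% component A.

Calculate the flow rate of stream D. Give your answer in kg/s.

1568 kg/s

Let D be the unknown flow. Total out = 685 + D.
component A balance: 283.59 + 0.266·D = 0.311·(685 + D)
(0.266 − 0.311)·D = 0.311×685 − 283.59 = -70.555
D = -70.555 / -0.045 = 1567.9 kg/s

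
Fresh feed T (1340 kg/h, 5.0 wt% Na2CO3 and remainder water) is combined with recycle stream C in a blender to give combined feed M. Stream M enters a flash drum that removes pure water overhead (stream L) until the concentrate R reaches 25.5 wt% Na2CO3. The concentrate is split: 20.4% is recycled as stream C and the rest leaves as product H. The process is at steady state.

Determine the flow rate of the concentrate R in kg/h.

Overall Na2CO3 balance (none leaves overhead): Na2CO3 in fresh feed = Na2CO3 in product, i.e. 1340×0.050 = (1−0.204)·R·0.255.
R = 67/(0.255×0.796) = 330.08 kg/h.

330.1 kg/h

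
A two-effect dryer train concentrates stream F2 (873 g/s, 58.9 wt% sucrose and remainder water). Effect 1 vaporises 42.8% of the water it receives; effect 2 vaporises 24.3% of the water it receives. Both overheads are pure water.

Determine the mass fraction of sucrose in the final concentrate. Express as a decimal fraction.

0.768

water in feed = 873×0.411 = 358.8 g/s.
After stage 1: water left = (1−0.428)×358.8 = 205.24; stream total = 719.43 g/s.
After stage 2: water left = (1−0.243)×205.24 = 155.36; final concentrate = 669.56 g/s.
sucrose fraction = 514.2/669.56 = 0.768.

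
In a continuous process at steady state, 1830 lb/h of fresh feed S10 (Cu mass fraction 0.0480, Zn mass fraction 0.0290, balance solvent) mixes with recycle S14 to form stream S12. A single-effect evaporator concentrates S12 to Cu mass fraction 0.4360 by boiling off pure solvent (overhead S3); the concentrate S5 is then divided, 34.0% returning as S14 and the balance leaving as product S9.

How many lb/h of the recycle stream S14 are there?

Overall Cu balance (none leaves overhead): Cu in fresh feed = Cu in product, i.e. 1830×0.048 = (1−0.340)·S5·0.436.
S5 = 87.84/(0.436×0.660) = 305.25 lb/h.
Recycle S14 = 0.340×305.25 = 103.79 lb/h.

103.8 lb/h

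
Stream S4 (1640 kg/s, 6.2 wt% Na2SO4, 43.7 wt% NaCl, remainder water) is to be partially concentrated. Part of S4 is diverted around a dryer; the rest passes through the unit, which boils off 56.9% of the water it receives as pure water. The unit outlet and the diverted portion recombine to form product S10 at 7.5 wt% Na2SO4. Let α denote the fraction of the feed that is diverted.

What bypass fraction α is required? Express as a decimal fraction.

All 1640×0.062 = 101.68 kg/s of Na2SO4 reaches S10, so S10 = 101.68/0.075 = 1355.7 kg/s and vapour = 284.27 kg/s.
The evaporator receives (1−α)·1640 of feed at 0.501 water and removes 0.569 of that water:
0.569×0.501×(1−α)×1640 = 284.27
(1−α) = 284.27/467.51 = 0.6080;  α = 0.3920.

0.392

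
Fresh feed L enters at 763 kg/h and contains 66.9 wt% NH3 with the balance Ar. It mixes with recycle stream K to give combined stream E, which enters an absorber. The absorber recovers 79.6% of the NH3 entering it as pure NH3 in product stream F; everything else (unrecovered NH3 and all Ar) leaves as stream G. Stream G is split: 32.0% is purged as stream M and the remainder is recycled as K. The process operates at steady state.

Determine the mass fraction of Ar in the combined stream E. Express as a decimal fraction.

Ar enters only via L and leaves only via the purge: 763×0.331 = 0.320×(Ar in G), and the absorber passes all Ar, so Ar in E = Ar in G = 789.23 kg/h.
NH3 in E: m_A = 763×0.669 + (1−0.320)·(1−0.796)·m_A, so m_A = 510.45/0.8613 = 592.66 kg/h.
E = 592.66 + 789.23 = 1381.9 kg/h.
Ar fraction in E = 789.23/1381.9 = 0.571.

0.571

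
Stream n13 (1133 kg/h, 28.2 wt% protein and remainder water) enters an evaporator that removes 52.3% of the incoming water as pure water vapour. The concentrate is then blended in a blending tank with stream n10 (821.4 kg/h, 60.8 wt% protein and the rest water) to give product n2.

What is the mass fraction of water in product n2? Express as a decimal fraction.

Vapour removed = 0.523×0.718×1133 = 425.46 kg/h; concentrate = 707.54 kg/h.
water reaching the mixer = 388.04 (from concentrate) + 821.4×0.392 = 710.03 kg/h.
Product flow = 707.54 + 821.4 = 1528.9 kg/h; water fraction = 0.464.

0.464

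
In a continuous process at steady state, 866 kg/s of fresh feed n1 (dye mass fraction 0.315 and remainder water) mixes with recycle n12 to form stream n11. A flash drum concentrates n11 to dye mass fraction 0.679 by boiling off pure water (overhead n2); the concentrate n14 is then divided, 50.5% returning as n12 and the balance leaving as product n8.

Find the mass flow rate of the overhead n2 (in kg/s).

464.2 kg/s

Overall dye balance (none leaves overhead): dye in fresh feed = dye in product, i.e. 866×0.315 = (1−0.505)·n14·0.679.
n14 = 272.79/(0.679×0.495) = 811.62 kg/s.
Recycle n12 = 0.505×811.62 = 409.87 kg/s.
Combined feed n11 = 866 + 409.87 = 1275.9 kg/s.
Overhead n2 = n11 − n14 = 1275.9 − 811.62 = 464.25 kg/s.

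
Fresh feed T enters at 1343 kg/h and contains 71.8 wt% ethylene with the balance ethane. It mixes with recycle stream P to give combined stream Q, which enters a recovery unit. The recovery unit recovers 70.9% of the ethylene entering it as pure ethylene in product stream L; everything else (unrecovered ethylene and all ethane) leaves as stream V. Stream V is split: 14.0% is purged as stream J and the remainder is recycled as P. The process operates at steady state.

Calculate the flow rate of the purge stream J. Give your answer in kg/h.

431.1 kg/h

ethane enters only via T and leaves only via the purge: 1343×0.282 = 0.140×(ethane in V), and the recovery unit passes all ethane, so ethane in Q = ethane in V = 2705.2 kg/h.
ethylene in Q: m_A = 1343×0.718 + (1−0.140)·(1−0.709)·m_A, so m_A = 964.27/0.7497 = 1286.1 kg/h.
V = (1−0.709)×1286.1 + 2705.2 = 3079.5 kg/h.
Purge J = 0.140×3079.5 = 431.12 kg/h.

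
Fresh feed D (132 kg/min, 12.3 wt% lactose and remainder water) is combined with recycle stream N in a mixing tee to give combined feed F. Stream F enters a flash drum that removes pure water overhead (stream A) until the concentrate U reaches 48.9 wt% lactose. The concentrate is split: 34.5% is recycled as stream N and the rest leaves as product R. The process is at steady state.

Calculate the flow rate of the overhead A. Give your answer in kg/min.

Overall lactose balance (none leaves overhead): lactose in fresh feed = lactose in product, i.e. 132×0.123 = (1−0.345)·U·0.489.
U = 16.236/(0.489×0.655) = 50.691 kg/min.
Recycle N = 0.345×50.691 = 17.488 kg/min.
Combined feed F = 132 + 17.488 = 149.49 kg/min.
Overhead A = F − U = 149.49 − 50.691 = 98.798 kg/min.

98.8 kg/min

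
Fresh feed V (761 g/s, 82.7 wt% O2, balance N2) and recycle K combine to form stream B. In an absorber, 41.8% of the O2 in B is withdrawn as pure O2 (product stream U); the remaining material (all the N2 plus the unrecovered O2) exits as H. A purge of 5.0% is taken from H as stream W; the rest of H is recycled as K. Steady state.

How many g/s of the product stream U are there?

O2 in B: m_A = 761×0.827 + (1−0.050)·(1−0.418)·m_A, so m_A = 629.35/0.4471 = 1407.6 g/s.
Product U = 0.418×1407.6 = 588.39 g/s.

588.4 g/s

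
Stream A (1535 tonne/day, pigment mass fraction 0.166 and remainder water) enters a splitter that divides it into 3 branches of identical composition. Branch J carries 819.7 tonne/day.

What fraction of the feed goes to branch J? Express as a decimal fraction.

0.534

Fraction to J = 819.7/1535 = 0.5340.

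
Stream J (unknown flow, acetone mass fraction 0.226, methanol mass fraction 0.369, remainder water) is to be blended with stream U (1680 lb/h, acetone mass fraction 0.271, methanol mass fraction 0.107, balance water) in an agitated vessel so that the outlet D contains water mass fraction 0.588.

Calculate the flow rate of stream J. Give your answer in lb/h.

Let J be the unknown flow. Total out = 1680 + J.
water balance: 1045 + 0.405·J = 0.588·(1680 + J)
(0.405 − 0.588)·J = 0.588×1680 − 1045 = -57.12
J = -57.12 / -0.183 = 312.13 lb/h

312.1 lb/h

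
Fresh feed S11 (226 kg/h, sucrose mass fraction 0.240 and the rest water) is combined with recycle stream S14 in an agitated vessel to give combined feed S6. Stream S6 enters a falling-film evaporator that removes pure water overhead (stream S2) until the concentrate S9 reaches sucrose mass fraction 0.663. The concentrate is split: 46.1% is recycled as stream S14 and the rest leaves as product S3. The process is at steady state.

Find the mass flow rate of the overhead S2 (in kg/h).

144.2 kg/h

Overall sucrose balance (none leaves overhead): sucrose in fresh feed = sucrose in product, i.e. 226×0.240 = (1−0.461)·S9·0.663.
S9 = 54.24/(0.663×0.539) = 151.78 kg/h.
Recycle S14 = 0.461×151.78 = 69.971 kg/h.
Combined feed S6 = 226 + 69.971 = 295.97 kg/h.
Overhead S2 = S6 − S9 = 295.97 − 151.78 = 144.19 kg/h.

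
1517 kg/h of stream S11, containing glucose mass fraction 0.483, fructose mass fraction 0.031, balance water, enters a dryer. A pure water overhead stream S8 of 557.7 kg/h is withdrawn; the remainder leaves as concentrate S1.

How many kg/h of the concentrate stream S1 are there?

959.3 kg/h

Concentrate = 1517 − 557.7 = 959.3 kg/h.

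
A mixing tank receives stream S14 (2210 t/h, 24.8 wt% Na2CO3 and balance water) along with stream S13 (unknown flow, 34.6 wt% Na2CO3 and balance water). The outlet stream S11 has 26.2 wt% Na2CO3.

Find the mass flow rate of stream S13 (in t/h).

Let S13 be the unknown flow. Total out = 2210 + S13.
Na2CO3 balance: 548.08 + 0.346·S13 = 0.262·(2210 + S13)
(0.346 − 0.262)·S13 = 0.262×2210 − 548.08 = 30.94
S13 = 30.94 / 0.084 = 368.33 t/h

368.3 t/h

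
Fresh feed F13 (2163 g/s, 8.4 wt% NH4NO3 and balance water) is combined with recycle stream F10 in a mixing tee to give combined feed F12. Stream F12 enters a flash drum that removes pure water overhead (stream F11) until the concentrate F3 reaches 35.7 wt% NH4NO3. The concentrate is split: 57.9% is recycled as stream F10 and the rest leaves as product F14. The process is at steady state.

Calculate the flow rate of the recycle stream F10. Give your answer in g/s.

Overall NH4NO3 balance (none leaves overhead): NH4NO3 in fresh feed = NH4NO3 in product, i.e. 2163×0.084 = (1−0.579)·F3·0.357.
F3 = 181.69/(0.357×0.421) = 1208.9 g/s.
Recycle F10 = 0.579×1208.9 = 699.95 g/s.

699.9 g/s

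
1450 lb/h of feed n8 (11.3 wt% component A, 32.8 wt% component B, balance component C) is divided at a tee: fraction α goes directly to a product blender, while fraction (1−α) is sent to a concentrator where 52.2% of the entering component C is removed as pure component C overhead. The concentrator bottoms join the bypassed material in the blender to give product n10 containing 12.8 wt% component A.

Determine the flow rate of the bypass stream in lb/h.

All 1450×0.113 = 163.85 lb/h of component A reaches n10, so n10 = 163.85/0.128 = 1280.1 lb/h and vapour = 169.92 lb/h.
The evaporator receives (1−α)·1450 of feed at 0.559 component C and removes 0.522 of that component C:
0.522×0.559×(1−α)×1450 = 169.92
(1−α) = 169.92/423.11 = 0.4016;  α = 0.5984.
Bypass flow = 0.5984×1450 = 867.67 lb/h.

867.7 lb/h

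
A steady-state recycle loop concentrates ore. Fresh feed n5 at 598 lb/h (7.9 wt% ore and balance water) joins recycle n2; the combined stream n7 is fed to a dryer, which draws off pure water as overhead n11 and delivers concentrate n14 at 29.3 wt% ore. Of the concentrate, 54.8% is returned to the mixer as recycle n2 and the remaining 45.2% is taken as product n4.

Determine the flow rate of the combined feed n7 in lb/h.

793.5 lb/h

Overall ore balance (none leaves overhead): ore in fresh feed = ore in product, i.e. 598×0.079 = (1−0.548)·n14·0.293.
n14 = 47.242/(0.293×0.452) = 356.72 lb/h.
Recycle n2 = 0.548×356.72 = 195.48 lb/h.
Combined feed n7 = 598 + 195.48 = 793.48 lb/h.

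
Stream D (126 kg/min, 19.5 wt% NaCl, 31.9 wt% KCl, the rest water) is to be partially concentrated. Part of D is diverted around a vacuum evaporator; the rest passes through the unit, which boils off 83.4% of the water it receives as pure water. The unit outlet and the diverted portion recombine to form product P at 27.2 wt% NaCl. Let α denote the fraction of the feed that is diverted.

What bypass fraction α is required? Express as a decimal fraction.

All 126×0.195 = 24.57 kg/min of NaCl reaches P, so P = 24.57/0.272 = 90.331 kg/min and vapour = 35.669 kg/min.
The evaporator receives (1−α)·126 of feed at 0.486 water and removes 0.834 of that water:
0.834×0.486×(1−α)×126 = 35.669
(1−α) = 35.669/51.071 = 0.6984;  α = 0.3016.

0.302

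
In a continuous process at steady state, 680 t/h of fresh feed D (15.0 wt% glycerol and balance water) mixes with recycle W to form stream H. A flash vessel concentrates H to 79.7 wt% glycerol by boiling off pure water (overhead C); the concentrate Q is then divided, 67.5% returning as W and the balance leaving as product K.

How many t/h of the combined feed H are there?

945.8 t/h

Overall glycerol balance (none leaves overhead): glycerol in fresh feed = glycerol in product, i.e. 680×0.150 = (1−0.675)·Q·0.797.
Q = 102/(0.797×0.325) = 393.78 t/h.
Recycle W = 0.675×393.78 = 265.8 t/h.
Combined feed H = 680 + 265.8 = 945.8 t/h.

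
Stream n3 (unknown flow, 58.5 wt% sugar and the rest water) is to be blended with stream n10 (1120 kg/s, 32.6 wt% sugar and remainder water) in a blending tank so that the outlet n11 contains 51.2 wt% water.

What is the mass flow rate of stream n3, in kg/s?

1871 kg/s

Let n3 be the unknown flow. Total out = 1120 + n3.
water balance: 754.88 + 0.415·n3 = 0.512·(1120 + n3)
(0.415 − 0.512)·n3 = 0.512×1120 − 754.88 = -181.44
n3 = -181.44 / -0.097 = 1870.5 kg/s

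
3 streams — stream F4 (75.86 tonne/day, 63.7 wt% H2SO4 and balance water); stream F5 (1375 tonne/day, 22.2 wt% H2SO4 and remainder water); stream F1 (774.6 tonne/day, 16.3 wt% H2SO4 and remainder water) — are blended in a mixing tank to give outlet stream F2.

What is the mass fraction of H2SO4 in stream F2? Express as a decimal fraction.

Total flow out = 75.86 + 1375 + 774.6 = 2225.5 tonne/day.
H2SO4 in = 75.86×0.637 + 1375×0.222 + 774.6×0.163 = 479.83 tonne/day.
H2SO4 mass fraction in F2 = 479.83/2225.5 = 0.216.

0.216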